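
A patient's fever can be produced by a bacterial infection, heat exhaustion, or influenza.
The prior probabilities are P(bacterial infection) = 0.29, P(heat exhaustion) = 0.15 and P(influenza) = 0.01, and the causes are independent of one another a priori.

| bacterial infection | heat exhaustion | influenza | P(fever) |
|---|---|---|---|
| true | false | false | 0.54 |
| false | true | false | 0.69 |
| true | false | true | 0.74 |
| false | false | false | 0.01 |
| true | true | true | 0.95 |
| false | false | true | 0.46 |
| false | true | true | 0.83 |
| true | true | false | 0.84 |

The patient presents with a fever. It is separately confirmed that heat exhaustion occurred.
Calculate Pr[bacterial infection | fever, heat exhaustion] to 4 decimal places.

Numerator (weight on configurations with bacterial infection): 0.241164 + 0.002755 = 0.243919
Normalizer over all consistent configurations: 0.69*0.71*0.99 + 0.83*0.71*0.01 + 0.84*0.29*0.99 + 0.95*0.29*0.01 = 0.734813
Posterior = 0.243919 / 0.734813 ≈ 0.3319

Pr[bacterial infection | fever, heat exhaustion] ≈ 0.3319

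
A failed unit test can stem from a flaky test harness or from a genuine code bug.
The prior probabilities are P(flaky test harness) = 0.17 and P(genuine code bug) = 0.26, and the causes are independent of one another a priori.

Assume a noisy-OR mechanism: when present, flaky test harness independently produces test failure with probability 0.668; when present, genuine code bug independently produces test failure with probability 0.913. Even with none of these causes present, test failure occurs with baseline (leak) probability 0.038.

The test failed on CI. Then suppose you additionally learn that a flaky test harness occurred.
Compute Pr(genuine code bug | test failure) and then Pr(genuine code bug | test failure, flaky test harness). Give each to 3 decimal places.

Under noisy-OR, P(test failure | causes) = 1 − (1−0.038)·∏(1−qᵢ) over the active causes.
Enumerate the 4 (flaky test harness, genuine code bug) configurations and weight by the priors:
  P(test failure) = 0.038×0.83×0.74 + 0.916306×0.83×0.26 + 0.680616×0.17×0.74 + 0.972214×0.17×0.26
        = 0.023340 + 0.197739 + 0.085621 + 0.042972 = 0.349672
Configurations with genuine code bug contribute 0.240711, so
  P(genuine code bug | test failure) = 0.240711 / 0.349672 ≈ 0.688

Now condition on the additional information:
P(test failure | flaky test harness) = 0.680616·0.74 + 0.972214·0.26 = 0.503656 + 0.252776 = 0.756432
The genuine code bug-present share is 0.972214·0.26 = 0.252776.
So P(genuine code bug | test failure, flaky test harness) = 0.252776/0.756432 ≈ 0.334.

Pr(genuine code bug | test failure) ≈ 0.688; Pr(genuine code bug | test failure, flaky test harness) ≈ 0.334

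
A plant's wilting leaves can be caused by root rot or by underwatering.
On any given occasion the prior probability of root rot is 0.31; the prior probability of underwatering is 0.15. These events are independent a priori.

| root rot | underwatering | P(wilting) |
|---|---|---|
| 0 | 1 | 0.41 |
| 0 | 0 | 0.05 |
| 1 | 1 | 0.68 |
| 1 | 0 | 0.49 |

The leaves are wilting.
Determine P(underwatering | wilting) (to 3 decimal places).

P(underwatering | wilting) ≈ 0.319

By total probability over the 4 (root rot, underwatering) configurations:
  P(wilting) = 0.05×0.69×0.85 + 0.41×0.69×0.15 + 0.49×0.31×0.85 + 0.68×0.31×0.15
        = 0.029325 + 0.042435 + 0.129115 + 0.031620 = 0.232495
Configurations with underwatering contribute 0.074055, so
  P(underwatering | wilting) = 0.074055 / 0.232495 ≈ 0.319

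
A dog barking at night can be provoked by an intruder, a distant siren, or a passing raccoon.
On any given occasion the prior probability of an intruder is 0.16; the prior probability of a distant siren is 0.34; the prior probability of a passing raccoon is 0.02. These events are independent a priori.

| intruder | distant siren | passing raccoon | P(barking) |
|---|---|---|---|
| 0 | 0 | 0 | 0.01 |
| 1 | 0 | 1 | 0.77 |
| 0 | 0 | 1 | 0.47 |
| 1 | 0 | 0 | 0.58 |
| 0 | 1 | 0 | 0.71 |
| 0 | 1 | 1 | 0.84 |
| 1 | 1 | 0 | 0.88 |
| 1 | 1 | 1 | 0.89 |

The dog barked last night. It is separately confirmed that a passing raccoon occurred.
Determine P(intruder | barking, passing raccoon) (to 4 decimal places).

P(intruder | barking, passing raccoon) ≈ 0.2059

For the numerator, keep only intruder=true terms: 0.081312 + 0.048416 = 0.129728
The normalizing constant is 0.47×0.84×0.66 + 0.84×0.84×0.34 + 0.77×0.16×0.66 + 0.89×0.16×0.34 = 0.630200
P(intruder | barking, passing raccoon) = 0.129728/0.630200 ≈ 0.2059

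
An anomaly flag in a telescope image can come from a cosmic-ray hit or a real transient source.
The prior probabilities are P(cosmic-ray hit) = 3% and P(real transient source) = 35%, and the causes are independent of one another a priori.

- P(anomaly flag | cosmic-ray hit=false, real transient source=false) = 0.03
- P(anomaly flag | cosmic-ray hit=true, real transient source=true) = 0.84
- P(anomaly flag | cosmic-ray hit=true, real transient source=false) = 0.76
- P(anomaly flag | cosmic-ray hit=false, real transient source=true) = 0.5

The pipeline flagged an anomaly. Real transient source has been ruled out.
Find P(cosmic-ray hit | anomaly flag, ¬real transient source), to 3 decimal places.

P(cosmic-ray hit | anomaly flag, ¬real transient source) ≈ 0.439

Sum P(anomaly flag|·) weighted by the priors over both values of cosmic-ray hit:
  P(anomaly flag | ¬real transient source) = 0.03*0.97 + 0.76*0.03
        = 0.029100 + 0.022800 = 0.051900
The terms with cosmic-ray hit present sum to 0.022800, so
  P(cosmic-ray hit | anomaly flag, ¬real transient source) = 0.022800 / 0.051900 ≈ 0.439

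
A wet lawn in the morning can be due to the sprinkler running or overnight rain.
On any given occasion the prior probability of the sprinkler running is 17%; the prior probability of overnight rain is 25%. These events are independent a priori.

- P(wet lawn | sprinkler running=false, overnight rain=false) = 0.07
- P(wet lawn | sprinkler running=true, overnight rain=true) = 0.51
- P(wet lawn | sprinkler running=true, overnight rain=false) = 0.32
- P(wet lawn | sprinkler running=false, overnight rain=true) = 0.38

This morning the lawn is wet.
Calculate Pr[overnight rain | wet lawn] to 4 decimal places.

Pr[overnight rain | wet lawn] ≈ 0.5437

Sum P(wet lawn|·) weighted by the priors over the 4 (sprinkler running, overnight rain) configurations:
  P(wet lawn) = 0.07×0.83×0.75 + 0.38×0.83×0.25 + 0.32×0.17×0.75 + 0.51×0.17×0.25
        = 0.043575 + 0.078850 + 0.040800 + 0.021675 = 0.184900
Keeping only the overnight rain-present terms gives 0.100525, so
  P(overnight rain | wet lawn) = 0.100525 / 0.184900 ≈ 0.5437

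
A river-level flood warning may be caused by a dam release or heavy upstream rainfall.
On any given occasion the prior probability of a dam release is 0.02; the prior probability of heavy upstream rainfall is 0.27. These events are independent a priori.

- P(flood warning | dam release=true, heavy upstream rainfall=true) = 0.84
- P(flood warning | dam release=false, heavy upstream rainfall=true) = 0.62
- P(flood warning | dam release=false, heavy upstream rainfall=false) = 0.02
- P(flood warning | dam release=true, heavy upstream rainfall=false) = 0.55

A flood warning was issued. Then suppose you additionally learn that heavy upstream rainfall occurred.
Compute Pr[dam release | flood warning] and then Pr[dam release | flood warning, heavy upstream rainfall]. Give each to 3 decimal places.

Pr[dam release | flood warning] ≈ 0.066; Pr[dam release | flood warning, heavy upstream rainfall] ≈ 0.027

Enumerate the 4 (dam release, heavy upstream rainfall) configurations and weight by the priors:
  P(flood warning) = 0.02*0.98*0.73 + 0.62*0.98*0.27 + 0.55*0.02*0.73 + 0.84*0.02*0.27
        = 0.014308 + 0.164052 + 0.008030 + 0.004536 = 0.190926
The terms with dam release present sum to 0.012566, so
  P(dam release | flood warning) = 0.012566 / 0.190926 ≈ 0.066

With the extra evidence:
Enumerate both values of dam release and weight by the priors:
  P(flood warning | heavy upstream rainfall) = 0.62×0.98 + 0.84×0.02
        = 0.607600 + 0.016800 = 0.624400
Keeping only the dam release-present terms gives 0.016800, so
  P(dam release | flood warning, heavy upstream rainfall) = 0.016800 / 0.624400 ≈ 0.027
Conditioning on heavy upstream rainfall lowers the posterior on dam release: the classic explaining-away effect in a common-effect structure.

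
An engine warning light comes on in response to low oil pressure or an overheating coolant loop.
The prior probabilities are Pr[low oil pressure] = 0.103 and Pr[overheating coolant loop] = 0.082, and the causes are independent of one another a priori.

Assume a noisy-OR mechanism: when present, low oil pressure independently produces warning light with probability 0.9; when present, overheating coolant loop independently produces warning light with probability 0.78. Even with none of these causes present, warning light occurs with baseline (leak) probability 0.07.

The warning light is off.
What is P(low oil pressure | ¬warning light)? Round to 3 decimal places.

P(low oil pressure | ¬warning light) ≈ 0.011

Under noisy-OR, P(warning light | causes) = 1 − (1−0.07)·∏(1−qᵢ) over the active causes.
Numerator (weight on configurations with low oil pressure): 0.008794 + 0.000173 = 0.008967
The normalizing constant is 0.93×0.897×0.918 + 0.2046×0.897×0.082 + 0.093×0.103×0.918 + 0.02046×0.103×0.082 = 0.789821
Posterior = 0.008967 / 0.789821 ≈ 0.011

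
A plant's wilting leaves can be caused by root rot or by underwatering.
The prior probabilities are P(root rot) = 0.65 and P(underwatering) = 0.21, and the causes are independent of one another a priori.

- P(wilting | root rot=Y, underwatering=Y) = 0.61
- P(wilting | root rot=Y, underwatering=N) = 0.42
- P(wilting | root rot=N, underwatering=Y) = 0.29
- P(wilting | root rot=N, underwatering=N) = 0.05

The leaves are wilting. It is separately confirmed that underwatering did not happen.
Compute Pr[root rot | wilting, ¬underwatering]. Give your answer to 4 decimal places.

Sum P(wilting|·) weighted by the priors over both values of root rot:
  P(wilting | ¬underwatering) = 0.05×0.35 + 0.42×0.65
        = 0.017500 + 0.273000 = 0.290500
The terms with root rot present sum to 0.273000, so
  P(root rot | wilting, ¬underwatering) = 0.273000 / 0.290500 ≈ 0.9398

Pr[root rot | wilting, ¬underwatering] ≈ 0.9398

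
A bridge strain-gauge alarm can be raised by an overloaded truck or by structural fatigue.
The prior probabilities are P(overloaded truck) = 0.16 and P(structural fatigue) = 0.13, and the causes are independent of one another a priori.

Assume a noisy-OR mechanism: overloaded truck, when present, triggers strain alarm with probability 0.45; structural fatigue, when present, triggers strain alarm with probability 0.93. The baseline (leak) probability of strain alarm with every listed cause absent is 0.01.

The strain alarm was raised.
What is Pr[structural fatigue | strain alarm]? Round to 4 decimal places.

Pr[structural fatigue | strain alarm] ≈ 0.6324

Under noisy-OR, P(strain alarm | causes) = 1 − (1−0.01)·∏(1−qᵢ) over the active causes.
P(strain alarm) = 0.01·0.84·0.87 + 0.9307·0.84·0.13 + 0.4555·0.16·0.87 + 0.961885·0.16·0.13 = 0.007308 + 0.101632 + 0.063406 + 0.020007 = 0.192353
Restricting to configurations with structural fatigue present: 0.101632 + 0.020007 = 0.121639.
So P(structural fatigue | strain alarm) = 0.121639/0.192353 ≈ 0.6324.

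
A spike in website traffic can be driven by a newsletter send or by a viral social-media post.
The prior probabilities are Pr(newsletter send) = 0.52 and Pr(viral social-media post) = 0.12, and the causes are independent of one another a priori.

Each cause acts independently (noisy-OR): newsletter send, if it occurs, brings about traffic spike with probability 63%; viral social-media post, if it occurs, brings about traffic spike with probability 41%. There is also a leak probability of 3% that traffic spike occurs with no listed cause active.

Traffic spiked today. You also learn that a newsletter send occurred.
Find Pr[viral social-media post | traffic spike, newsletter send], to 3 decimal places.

Under noisy-OR, P(traffic spike | causes) = 1 − (1−0.03)·∏(1−qᵢ) over the active causes.
Enumerate both values of viral social-media post and weight by the priors:
  P(traffic spike | newsletter send) = 0.6411*0.88 + 0.788249*0.12
        = 0.564168 + 0.094590 = 0.658758
Keeping only the viral social-media post-present terms gives 0.094590, so
  P(viral social-media post | traffic spike, newsletter send) = 0.094590 / 0.658758 ≈ 0.144

Pr[viral social-media post | traffic spike, newsletter send] ≈ 0.144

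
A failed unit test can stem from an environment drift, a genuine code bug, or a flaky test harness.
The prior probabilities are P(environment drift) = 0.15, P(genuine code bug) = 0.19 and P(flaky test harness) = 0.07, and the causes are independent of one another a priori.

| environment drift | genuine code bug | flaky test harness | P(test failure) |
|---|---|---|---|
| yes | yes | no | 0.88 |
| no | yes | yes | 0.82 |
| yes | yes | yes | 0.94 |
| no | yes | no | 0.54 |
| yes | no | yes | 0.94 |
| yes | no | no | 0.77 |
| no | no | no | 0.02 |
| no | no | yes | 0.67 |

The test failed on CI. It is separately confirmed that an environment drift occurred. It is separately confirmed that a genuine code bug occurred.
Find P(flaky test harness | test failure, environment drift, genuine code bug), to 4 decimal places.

P(flaky test harness | test failure, environment drift, genuine code bug) ≈ 0.0744

P(test failure | environment drift, genuine code bug) = 0.88×0.93 + 0.94×0.07 = 0.818400 + 0.065800 = 0.884200
Of this, 0.065800 comes from 0.94×0.07 (the flaky test harness=true cases).
P(flaky test harness | test failure, environment drift, genuine code bug) = 0.065800 / 0.884200 ≈ 0.0744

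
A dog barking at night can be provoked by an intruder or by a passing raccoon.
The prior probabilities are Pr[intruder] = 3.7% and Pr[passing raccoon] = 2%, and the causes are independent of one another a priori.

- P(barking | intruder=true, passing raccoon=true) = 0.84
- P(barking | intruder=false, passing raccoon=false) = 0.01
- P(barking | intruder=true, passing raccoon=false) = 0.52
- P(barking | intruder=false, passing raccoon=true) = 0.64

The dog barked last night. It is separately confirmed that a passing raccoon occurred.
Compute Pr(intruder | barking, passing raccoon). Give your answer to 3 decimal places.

Pr(intruder | barking, passing raccoon) ≈ 0.048

Enumerate both values of intruder and weight by the priors:
  P(barking | passing raccoon) = 0.64×0.963 + 0.84×0.037
        = 0.616320 + 0.031080 = 0.647400
Configurations with intruder contribute 0.031080, so
  P(intruder | barking, passing raccoon) = 0.031080 / 0.647400 ≈ 0.048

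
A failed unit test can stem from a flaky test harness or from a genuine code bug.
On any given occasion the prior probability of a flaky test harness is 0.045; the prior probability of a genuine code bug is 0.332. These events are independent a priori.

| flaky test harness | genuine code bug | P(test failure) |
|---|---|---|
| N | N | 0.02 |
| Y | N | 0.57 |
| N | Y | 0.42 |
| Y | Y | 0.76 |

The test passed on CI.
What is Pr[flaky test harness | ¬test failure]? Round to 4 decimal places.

Pr[flaky test harness | ¬test failure] ≈ 0.0200

Numerator (weight on configurations with flaky test harness): 0.012926 + 0.003586 = 0.016512
The normalizing constant is 0.98·0.955·0.668 + 0.58·0.955·0.332 + 0.43·0.045·0.668 + 0.24·0.045·0.332 = 0.825588
P(flaky test harness | ¬test failure) = 0.016512/0.825588 ≈ 0.0200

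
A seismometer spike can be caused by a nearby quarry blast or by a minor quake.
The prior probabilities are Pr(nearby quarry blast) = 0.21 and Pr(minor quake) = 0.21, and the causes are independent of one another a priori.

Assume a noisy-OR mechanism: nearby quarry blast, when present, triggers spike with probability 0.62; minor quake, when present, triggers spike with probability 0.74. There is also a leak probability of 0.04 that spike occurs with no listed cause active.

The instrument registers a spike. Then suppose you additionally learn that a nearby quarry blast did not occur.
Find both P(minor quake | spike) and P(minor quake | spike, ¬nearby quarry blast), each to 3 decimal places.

P(minor quake | spike) ≈ 0.558; P(minor quake | spike, ¬nearby quarry blast) ≈ 0.833

Under noisy-OR, P(spike | causes) = 1 − (1−0.04)·∏(1−qᵢ) over the active causes.
Enumerate the 4 (nearby quarry blast, minor quake) configurations and weight by the priors:
  P(spike) = 0.04×0.79×0.79 + 0.7504×0.79×0.21 + 0.6352×0.21×0.79 + 0.905152×0.21×0.21
        = 0.024964 + 0.124491 + 0.105380 + 0.039917 = 0.294752
Keeping only the minor quake-present terms gives 0.164408, so
  P(minor quake | spike) = 0.164408 / 0.294752 ≈ 0.558

Now also conditioning on nearby quarry blast≠true:
Enumerate both values of minor quake and weight by the priors:
  P(spike | ¬nearby quarry blast) = 0.04×0.79 + 0.7504×0.21
        = 0.031600 + 0.157584 = 0.189184
Configurations with minor quake contribute 0.157584, so
  P(minor quake | spike, ¬nearby quarry blast) = 0.157584 / 0.189184 ≈ 0.833
Ruling out nearby quarry blast raises the posterior on minor quake — the flip side of explaining away.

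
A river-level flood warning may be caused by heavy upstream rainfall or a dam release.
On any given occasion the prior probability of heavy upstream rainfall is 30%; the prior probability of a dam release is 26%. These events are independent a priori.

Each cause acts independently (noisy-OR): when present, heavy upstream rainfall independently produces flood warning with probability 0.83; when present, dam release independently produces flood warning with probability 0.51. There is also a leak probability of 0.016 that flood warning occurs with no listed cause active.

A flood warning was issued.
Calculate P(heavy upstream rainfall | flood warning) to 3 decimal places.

Under noisy-OR, P(flood warning | causes) = 1 − (1−0.016)·∏(1−qᵢ) over the active causes.
P(flood warning) = 0.016×0.7×0.74 + 0.51784×0.7×0.26 + 0.83272×0.3×0.74 + 0.918033×0.3×0.26 = 0.008288 + 0.094247 + 0.184864 + 0.071607 = 0.359006
The heavy upstream rainfall-present share is 0.184864 + 0.071607 = 0.256471.
Hence the posterior is 0.256471/0.359006 ≈ 0.714.

P(heavy upstream rainfall | flood warning) ≈ 0.714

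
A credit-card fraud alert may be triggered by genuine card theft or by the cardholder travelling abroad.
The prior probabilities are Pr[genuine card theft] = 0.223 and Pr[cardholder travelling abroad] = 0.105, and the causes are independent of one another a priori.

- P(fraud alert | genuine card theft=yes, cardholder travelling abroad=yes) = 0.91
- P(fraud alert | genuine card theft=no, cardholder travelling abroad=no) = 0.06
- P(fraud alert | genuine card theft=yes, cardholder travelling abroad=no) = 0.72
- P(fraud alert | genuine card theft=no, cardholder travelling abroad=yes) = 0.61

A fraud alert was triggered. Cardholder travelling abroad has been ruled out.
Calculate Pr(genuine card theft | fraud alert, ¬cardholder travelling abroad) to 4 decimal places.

For the numerator, keep only genuine card theft=true terms: 0.72×0.223 = 0.160560
The normalizing constant is 0.06×0.777 + 0.72×0.223 = 0.207180
Posterior = 0.160560 / 0.207180 ≈ 0.7750

Pr(genuine card theft | fraud alert, ¬cardholder travelling abroad) ≈ 0.7750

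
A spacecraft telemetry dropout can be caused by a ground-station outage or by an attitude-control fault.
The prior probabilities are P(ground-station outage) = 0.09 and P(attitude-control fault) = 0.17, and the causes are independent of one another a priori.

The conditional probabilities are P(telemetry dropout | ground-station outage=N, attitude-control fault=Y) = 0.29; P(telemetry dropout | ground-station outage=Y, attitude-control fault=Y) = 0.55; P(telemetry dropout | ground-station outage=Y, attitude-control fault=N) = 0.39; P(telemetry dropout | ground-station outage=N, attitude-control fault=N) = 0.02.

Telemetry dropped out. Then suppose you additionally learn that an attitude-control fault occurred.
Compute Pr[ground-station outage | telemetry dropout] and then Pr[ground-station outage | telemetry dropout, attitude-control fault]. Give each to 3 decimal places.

P(telemetry dropout) = 0.02*0.91*0.83 + 0.29*0.91*0.17 + 0.39*0.09*0.83 + 0.55*0.09*0.17 = 0.015106 + 0.044863 + 0.029133 + 0.008415 = 0.097517
Of this, 0.037548 comes from 0.029133 + 0.008415 (the ground-station outage=true cases).
So P(ground-station outage | telemetry dropout) = 0.037548/0.097517 ≈ 0.385.

Now also conditioning on attitude-control fault=true:
Numerator (weight on configurations with ground-station outage): 0.55·0.09 = 0.049500
The normalizing constant is 0.29·0.91 + 0.55·0.09 = 0.313400
P(ground-station outage | telemetry dropout, attitude-control fault) = 0.049500/0.313400 ≈ 0.158

Pr[ground-station outage | telemetry dropout] ≈ 0.385; Pr[ground-station outage | telemetry dropout, attitude-control fault] ≈ 0.158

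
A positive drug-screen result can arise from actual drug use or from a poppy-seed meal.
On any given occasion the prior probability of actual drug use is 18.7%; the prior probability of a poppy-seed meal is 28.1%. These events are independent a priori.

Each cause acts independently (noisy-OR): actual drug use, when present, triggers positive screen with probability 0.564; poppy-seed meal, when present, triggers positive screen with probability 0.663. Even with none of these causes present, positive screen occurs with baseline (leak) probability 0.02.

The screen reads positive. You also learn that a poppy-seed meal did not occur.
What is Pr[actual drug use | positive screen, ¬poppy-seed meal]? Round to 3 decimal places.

Under noisy-OR, P(positive screen | causes) = 1 − (1−0.02)·∏(1−qᵢ) over the active causes.
P(positive screen | ¬poppy-seed meal) = 0.02·0.813 + 0.57272·0.187 = 0.016260 + 0.107099 = 0.123359
Of this, 0.107099 comes from 0.57272·0.187 (the actual drug use=true cases).
So P(actual drug use | positive screen, ¬poppy-seed meal) = 0.107099/0.123359 ≈ 0.868.

Pr[actual drug use | positive screen, ¬poppy-seed meal] ≈ 0.868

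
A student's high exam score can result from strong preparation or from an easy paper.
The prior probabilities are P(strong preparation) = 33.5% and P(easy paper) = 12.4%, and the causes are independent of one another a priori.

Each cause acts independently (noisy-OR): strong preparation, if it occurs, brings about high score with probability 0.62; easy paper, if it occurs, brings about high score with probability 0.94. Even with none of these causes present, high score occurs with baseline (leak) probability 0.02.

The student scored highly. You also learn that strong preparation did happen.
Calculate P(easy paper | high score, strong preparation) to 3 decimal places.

P(easy paper | high score, strong preparation) ≈ 0.181

Under noisy-OR, P(high score | causes) = 1 − (1−0.02)·∏(1−qᵢ) over the active causes.
P(high score | strong preparation) = 0.6276×0.876 + 0.977656×0.124 = 0.549778 + 0.121229 = 0.671007
The easy paper-present share is 0.977656×0.124 = 0.121229.
P(easy paper | high score, strong preparation) = 0.121229 / 0.671007 ≈ 0.181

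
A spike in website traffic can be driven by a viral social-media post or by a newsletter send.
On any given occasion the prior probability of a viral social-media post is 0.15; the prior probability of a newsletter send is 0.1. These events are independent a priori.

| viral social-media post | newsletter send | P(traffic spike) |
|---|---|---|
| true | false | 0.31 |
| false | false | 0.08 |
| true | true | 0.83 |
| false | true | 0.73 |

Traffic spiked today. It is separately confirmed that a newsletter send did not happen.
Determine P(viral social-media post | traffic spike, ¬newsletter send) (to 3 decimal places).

Numerator (weight on configurations with viral social-media post): 0.31*0.15 = 0.046500
Denominator P(traffic spike | ¬newsletter send): 0.08*0.85 + 0.31*0.15 = 0.114500
P(viral social-media post | traffic spike, ¬newsletter send) = 0.046500/0.114500 ≈ 0.406

P(viral social-media post | traffic spike, ¬newsletter send) ≈ 0.406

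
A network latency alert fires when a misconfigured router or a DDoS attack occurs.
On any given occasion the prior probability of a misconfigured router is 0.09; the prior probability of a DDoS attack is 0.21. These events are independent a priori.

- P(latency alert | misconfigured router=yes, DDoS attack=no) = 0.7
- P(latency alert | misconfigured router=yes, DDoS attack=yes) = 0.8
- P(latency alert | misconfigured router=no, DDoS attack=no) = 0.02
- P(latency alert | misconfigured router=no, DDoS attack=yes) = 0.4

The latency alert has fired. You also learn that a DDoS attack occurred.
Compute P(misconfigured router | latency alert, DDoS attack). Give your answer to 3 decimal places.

P(misconfigured router | latency alert, DDoS attack) ≈ 0.165

P(latency alert | DDoS attack) = 0.4×0.91 + 0.8×0.09 = 0.364000 + 0.072000 = 0.436000
Restricting to configurations with misconfigured router present: 0.8×0.09 = 0.072000.
So P(misconfigured router | latency alert, DDoS attack) = 0.072000/0.436000 ≈ 0.165.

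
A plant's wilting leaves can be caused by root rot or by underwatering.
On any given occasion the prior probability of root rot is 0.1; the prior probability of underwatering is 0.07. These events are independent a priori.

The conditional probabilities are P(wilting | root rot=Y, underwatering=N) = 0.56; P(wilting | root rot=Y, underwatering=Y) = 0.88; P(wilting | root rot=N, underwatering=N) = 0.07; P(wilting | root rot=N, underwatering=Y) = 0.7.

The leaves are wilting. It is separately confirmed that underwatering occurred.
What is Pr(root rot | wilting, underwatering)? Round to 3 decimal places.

Pr(root rot | wilting, underwatering) ≈ 0.123

Weight on root rot=true, given the evidence: 0.88·0.1 = 0.088000
Normalizer over all consistent configurations: 0.7·0.9 + 0.88·0.1 = 0.718000
P(root rot | wilting, underwatering) = 0.088000/0.718000 ≈ 0.123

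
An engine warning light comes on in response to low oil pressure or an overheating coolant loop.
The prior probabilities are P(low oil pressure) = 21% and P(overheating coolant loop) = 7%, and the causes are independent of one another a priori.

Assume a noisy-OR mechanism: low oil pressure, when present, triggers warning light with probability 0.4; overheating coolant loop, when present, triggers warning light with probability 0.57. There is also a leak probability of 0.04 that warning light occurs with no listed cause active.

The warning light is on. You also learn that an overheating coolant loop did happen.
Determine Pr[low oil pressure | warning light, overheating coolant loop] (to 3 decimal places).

Pr[low oil pressure | warning light, overheating coolant loop] ≈ 0.254

Under noisy-OR, P(warning light | causes) = 1 − (1−0.04)·∏(1−qᵢ) over the active causes.
P(warning light | overheating coolant loop) = 0.5872·0.79 + 0.75232·0.21 = 0.463888 + 0.157987 = 0.621875
Restricting to configurations with low oil pressure present: 0.75232·0.21 = 0.157987.
Hence the posterior is 0.157987/0.621875 ≈ 0.254.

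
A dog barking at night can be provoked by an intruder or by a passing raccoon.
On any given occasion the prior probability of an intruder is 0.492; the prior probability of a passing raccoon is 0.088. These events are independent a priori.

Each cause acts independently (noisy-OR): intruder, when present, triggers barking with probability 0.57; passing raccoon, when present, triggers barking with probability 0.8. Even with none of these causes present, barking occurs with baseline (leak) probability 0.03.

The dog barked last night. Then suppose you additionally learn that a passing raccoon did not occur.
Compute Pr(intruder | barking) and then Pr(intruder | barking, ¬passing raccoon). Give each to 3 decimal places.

Under noisy-OR, P(barking | causes) = 1 − (1−0.03)·∏(1−qᵢ) over the active causes.
P(barking) = 0.03×0.508×0.912 + 0.806×0.508×0.088 + 0.5829×0.492×0.912 + 0.91658×0.492×0.088 = 0.013899 + 0.036031 + 0.261550 + 0.039684 = 0.351164
The intruder-present share is 0.261550 + 0.039684 = 0.301234.
Hence the posterior is 0.301234/0.351164 ≈ 0.858.

Now also conditioning on passing raccoon≠true:
Enumerate both values of intruder and weight by the priors:
  P(barking | ¬passing raccoon) = 0.03·0.508 + 0.5829·0.492
        = 0.015240 + 0.286787 = 0.302027
Configurations with intruder contribute 0.286787, so
  P(intruder | barking, ¬passing raccoon) = 0.286787 / 0.302027 ≈ 0.950

Pr(intruder | barking) ≈ 0.858; Pr(intruder | barking, ¬passing raccoon) ≈ 0.950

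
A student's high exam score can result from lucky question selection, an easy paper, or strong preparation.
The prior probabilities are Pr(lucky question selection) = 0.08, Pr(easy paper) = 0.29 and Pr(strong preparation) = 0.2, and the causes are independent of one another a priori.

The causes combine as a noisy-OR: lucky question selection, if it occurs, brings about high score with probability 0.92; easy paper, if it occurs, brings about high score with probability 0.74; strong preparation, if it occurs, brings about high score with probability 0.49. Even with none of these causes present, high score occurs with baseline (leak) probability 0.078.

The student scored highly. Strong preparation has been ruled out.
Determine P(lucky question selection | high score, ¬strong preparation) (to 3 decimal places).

Under noisy-OR, P(high score | causes) = 1 − (1−0.078)·∏(1−qᵢ) over the active causes.
Weight on lucky question selection=true, given the evidence: 0.052610 + 0.022755 = 0.075365
The normalizing constant is 0.078×0.92×0.71 + 0.76028×0.92×0.29 + 0.92624×0.08×0.71 + 0.980822×0.08×0.29 = 0.329158
P(lucky question selection | high score, ¬strong preparation) = 0.075365/0.329158 ≈ 0.229

P(lucky question selection | high score, ¬strong preparation) ≈ 0.229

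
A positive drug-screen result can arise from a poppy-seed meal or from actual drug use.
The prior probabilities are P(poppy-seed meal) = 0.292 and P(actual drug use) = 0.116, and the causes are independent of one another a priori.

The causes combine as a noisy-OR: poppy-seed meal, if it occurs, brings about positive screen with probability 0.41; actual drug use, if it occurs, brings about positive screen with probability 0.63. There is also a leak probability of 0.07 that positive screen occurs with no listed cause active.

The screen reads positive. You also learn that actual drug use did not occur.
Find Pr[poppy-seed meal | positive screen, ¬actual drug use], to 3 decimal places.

Pr[poppy-seed meal | positive screen, ¬actual drug use] ≈ 0.727

Under noisy-OR, P(positive screen | causes) = 1 − (1−0.07)·∏(1−qᵢ) over the active causes.
P(positive screen | ¬actual drug use) = 0.07×0.708 + 0.4513×0.292 = 0.049560 + 0.131780 = 0.181340
The poppy-seed meal-present share is 0.4513×0.292 = 0.131780.
Hence the posterior is 0.131780/0.181340 ≈ 0.727.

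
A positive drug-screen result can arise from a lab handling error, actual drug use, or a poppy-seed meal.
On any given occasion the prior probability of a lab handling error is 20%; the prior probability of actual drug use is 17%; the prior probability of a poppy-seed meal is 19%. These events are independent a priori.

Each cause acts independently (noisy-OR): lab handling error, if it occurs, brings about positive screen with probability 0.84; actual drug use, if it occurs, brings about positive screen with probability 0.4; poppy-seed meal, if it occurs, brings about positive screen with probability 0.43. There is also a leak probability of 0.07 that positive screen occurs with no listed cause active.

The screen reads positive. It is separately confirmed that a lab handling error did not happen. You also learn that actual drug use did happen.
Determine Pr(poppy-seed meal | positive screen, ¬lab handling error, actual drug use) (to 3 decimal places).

Under noisy-OR, P(positive screen | causes) = 1 − (1−0.07)·∏(1−qᵢ) over the active causes.
Sum P(positive screen|·) weighted by the priors over both values of poppy-seed meal:
  P(positive screen | ¬lab handling error, actual drug use) = 0.442×0.81 + 0.68194×0.19
        = 0.358020 + 0.129569 = 0.487589
The terms with poppy-seed meal present sum to 0.129569, so
  P(poppy-seed meal | positive screen, ¬lab handling error, actual drug use) = 0.129569 / 0.487589 ≈ 0.266

Pr(poppy-seed meal | positive screen, ¬lab handling error, actual drug use) ≈ 0.266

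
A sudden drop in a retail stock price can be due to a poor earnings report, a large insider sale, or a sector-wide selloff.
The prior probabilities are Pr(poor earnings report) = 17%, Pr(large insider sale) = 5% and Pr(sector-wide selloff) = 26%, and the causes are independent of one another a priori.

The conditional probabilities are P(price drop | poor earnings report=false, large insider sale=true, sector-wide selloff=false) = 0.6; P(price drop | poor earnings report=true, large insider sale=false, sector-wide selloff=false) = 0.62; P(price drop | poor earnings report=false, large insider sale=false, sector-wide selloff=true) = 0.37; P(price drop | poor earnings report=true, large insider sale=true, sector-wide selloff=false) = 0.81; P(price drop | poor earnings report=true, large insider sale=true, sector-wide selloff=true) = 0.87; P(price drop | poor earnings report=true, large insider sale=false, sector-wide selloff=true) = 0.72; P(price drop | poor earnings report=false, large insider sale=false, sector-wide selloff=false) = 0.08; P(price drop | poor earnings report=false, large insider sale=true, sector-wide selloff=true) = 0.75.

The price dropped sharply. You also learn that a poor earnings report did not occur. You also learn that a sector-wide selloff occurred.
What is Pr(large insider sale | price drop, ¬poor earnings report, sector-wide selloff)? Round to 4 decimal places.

For the numerator, keep only large insider sale=true terms: 0.75*0.05 = 0.037500
Denominator P(price drop | ¬poor earnings report, sector-wide selloff): 0.37*0.95 + 0.75*0.05 = 0.389000
Posterior = 0.037500 / 0.389000 ≈ 0.0964

Pr(large insider sale | price drop, ¬poor earnings report, sector-wide selloff) ≈ 0.0964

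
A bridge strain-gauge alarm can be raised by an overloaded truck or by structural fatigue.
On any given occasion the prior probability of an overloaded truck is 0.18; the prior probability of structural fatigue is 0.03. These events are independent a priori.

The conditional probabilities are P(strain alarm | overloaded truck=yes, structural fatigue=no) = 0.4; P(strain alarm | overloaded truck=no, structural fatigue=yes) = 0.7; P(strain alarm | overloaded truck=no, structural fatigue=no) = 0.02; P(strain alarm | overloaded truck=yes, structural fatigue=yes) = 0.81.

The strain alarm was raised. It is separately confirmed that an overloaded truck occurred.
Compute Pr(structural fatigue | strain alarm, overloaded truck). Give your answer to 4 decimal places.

Pr(structural fatigue | strain alarm, overloaded truck) ≈ 0.0589

By total probability over both values of structural fatigue:
  P(strain alarm | overloaded truck) = 0.4·0.97 + 0.81·0.03
        = 0.388000 + 0.024300 = 0.412300
Configurations with structural fatigue contribute 0.024300, so
  P(structural fatigue | strain alarm, overloaded truck) = 0.024300 / 0.412300 ≈ 0.0589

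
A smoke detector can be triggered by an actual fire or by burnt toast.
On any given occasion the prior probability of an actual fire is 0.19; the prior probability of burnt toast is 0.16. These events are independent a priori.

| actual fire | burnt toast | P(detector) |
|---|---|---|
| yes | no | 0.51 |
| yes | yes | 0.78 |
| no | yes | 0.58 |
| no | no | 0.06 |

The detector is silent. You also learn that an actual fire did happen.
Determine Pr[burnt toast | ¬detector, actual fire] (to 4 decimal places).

Pr[burnt toast | ¬detector, actual fire] ≈ 0.0788

Enumerate both values of burnt toast and weight by the priors:
  P(¬detector | actual fire) = 0.49*0.84 + 0.22*0.16
        = 0.411600 + 0.035200 = 0.446800
The terms with burnt toast present sum to 0.035200, so
  P(burnt toast | ¬detector, actual fire) = 0.035200 / 0.446800 ≈ 0.0788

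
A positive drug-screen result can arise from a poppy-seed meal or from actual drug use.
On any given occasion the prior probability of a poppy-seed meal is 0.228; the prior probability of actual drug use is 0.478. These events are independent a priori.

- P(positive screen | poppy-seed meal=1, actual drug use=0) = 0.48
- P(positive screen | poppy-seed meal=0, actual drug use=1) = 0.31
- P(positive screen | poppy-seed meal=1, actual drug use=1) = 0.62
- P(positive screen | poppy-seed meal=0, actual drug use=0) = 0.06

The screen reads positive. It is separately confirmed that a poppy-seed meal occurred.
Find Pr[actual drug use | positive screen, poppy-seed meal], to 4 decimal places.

Pr[actual drug use | positive screen, poppy-seed meal] ≈ 0.5419

Enumerate both values of actual drug use and weight by the priors:
  P(positive screen | poppy-seed meal) = 0.48·0.522 + 0.62·0.478
        = 0.250560 + 0.296360 = 0.546920
Configurations with actual drug use contribute 0.296360, so
  P(actual drug use | positive screen, poppy-seed meal) = 0.296360 / 0.546920 ≈ 0.5419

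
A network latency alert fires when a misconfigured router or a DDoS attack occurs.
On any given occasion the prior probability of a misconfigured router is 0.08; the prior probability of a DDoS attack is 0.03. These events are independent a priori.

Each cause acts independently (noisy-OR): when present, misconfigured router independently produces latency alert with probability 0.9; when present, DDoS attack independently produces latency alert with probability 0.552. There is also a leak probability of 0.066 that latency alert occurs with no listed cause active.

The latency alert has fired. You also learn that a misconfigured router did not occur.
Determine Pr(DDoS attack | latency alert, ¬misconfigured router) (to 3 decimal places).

Under noisy-OR, P(latency alert | causes) = 1 − (1−0.066)·∏(1−qᵢ) over the active causes.
Enumerate both values of DDoS attack and weight by the priors:
  P(latency alert | ¬misconfigured router) = 0.066·0.97 + 0.581568·0.03
        = 0.064020 + 0.017447 = 0.081467
Configurations with DDoS attack contribute 0.017447, so
  P(DDoS attack | latency alert, ¬misconfigured router) = 0.017447 / 0.081467 ≈ 0.214

Pr(DDoS attack | latency alert, ¬misconfigured router) ≈ 0.214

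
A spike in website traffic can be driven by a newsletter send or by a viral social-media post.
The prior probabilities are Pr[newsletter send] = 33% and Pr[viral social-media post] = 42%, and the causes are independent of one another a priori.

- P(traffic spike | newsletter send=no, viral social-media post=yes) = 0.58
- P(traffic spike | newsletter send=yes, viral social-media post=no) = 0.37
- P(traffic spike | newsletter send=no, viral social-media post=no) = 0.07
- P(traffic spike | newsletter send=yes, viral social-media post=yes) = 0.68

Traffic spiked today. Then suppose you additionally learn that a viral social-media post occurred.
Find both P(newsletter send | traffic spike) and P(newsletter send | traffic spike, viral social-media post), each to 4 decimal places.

P(newsletter send | traffic spike) ≈ 0.4643; P(newsletter send | traffic spike, viral social-media post) ≈ 0.3661

Enumerate the 4 (newsletter send, viral social-media post) configurations and weight by the priors:
  P(traffic spike) = 0.07×0.67×0.58 + 0.58×0.67×0.42 + 0.37×0.33×0.58 + 0.68×0.33×0.42
        = 0.027202 + 0.163212 + 0.070818 + 0.094248 = 0.355480
Configurations with newsletter send contribute 0.165066, so
  P(newsletter send | traffic spike) = 0.165066 / 0.355480 ≈ 0.4643

With the extra evidence:
Enumerate both values of newsletter send and weight by the priors:
  P(traffic spike | viral social-media post) = 0.58×0.67 + 0.68×0.33
        = 0.388600 + 0.224400 = 0.613000
Keeping only the newsletter send-present terms gives 0.224400, so
  P(newsletter send | traffic spike, viral social-media post) = 0.224400 / 0.613000 ≈ 0.3661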